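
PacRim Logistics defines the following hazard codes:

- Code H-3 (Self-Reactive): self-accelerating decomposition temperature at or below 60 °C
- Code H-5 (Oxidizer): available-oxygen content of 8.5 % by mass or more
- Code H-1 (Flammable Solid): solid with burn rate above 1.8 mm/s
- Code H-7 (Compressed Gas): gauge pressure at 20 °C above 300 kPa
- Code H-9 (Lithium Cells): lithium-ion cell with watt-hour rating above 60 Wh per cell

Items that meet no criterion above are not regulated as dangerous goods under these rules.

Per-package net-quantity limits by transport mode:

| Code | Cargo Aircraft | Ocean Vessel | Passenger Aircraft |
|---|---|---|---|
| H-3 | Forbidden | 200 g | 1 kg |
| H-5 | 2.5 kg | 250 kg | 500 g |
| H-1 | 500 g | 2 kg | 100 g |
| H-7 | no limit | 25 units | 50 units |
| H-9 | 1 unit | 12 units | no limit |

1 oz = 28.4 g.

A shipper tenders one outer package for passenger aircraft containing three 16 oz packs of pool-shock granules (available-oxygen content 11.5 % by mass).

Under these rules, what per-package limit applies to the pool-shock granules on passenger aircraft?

500 g

Pool-shock granules: available-oxygen content 11.5 % by mass ≥ 8.5 % by mass → Code H-5 (Oxidizer).
The passenger aircraft limit for Code H-5 is 500 g.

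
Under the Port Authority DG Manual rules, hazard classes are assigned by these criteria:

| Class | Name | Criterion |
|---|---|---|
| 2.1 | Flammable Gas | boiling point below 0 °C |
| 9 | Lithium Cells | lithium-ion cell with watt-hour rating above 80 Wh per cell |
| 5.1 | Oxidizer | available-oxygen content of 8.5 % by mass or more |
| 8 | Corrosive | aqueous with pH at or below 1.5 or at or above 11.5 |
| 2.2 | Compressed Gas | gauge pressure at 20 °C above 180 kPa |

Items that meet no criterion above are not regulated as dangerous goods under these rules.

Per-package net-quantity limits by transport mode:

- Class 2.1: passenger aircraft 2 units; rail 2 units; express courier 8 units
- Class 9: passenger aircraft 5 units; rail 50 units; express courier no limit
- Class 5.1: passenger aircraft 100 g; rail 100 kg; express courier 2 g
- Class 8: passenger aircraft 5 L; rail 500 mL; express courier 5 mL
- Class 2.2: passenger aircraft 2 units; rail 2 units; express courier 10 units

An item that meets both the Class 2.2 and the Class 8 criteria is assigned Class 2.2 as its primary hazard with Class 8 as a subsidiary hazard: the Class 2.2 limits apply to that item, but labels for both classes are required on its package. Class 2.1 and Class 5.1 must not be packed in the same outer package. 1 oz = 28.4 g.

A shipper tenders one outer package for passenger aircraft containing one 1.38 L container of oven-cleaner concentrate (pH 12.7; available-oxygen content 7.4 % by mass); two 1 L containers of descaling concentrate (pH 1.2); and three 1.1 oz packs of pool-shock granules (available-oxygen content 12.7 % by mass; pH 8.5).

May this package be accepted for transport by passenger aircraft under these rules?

pH 12.7 meets the Class 8 criterion (Corrosive), so the oven-cleaner concentrate is Class 8.
With pH 1.2 (≤ 1.5), the descaling concentrate falls in Class 8.
Available-oxygen content 12.7 % by mass meets the Class 5.1 criterion (Oxidizer), so the pool-shock granules are Class 5.1.
Class 8 net quantity: 1.38 L + (two 1 L containers = 2 L) = 3.38 L.
That is within the Class 8 passenger aircraft limit of 5 L.
Class 5.1 quantity: three 1.1 oz packs = 93.72 g.
93.72 g ≤ 100 g (passenger aircraft limit, Class 5.1) — within limit.
The segregation rule (Class 2.1 with Class 5.1) does not apply to Class 8 with Class 5.1.
Every hazard class is within its passenger aircraft limit and no segregation rule is violated.

Yes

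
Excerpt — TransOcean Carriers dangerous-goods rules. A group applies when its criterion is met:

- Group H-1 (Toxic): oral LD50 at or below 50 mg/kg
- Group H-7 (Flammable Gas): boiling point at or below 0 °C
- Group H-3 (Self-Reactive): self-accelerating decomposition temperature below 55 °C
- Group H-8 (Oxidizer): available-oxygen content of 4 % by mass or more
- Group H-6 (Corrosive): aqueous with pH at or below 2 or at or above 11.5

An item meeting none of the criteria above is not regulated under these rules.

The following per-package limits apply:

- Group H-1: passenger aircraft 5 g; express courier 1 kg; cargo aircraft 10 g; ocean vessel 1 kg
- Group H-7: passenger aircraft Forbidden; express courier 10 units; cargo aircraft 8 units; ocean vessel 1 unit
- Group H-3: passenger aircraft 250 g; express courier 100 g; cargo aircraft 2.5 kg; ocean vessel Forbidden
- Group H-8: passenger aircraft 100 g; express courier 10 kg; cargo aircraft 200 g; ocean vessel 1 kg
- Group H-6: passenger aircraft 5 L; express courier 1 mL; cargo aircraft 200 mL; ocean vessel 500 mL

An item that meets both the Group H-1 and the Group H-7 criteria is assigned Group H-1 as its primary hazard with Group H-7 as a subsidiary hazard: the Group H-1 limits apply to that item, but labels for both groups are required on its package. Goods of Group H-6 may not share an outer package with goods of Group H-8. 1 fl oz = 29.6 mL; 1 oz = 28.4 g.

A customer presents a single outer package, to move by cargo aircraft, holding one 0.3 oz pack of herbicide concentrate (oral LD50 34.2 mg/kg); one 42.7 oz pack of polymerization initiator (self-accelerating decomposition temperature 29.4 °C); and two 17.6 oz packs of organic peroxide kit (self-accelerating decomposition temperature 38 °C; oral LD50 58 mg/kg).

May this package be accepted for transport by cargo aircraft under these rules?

Oral LD50 34.2 mg/kg meets the Group H-1 criterion (Toxic), so the herbicide concentrate is Group H-1.
The polymerization initiator has self-accelerating decomposition temperature 29.4 °C, which is < 55 °C, so it is Group H-3 (Self-Reactive).
With self-accelerating decomposition temperature 38 °C (< 55 °C), the organic peroxide kit falls in Group H-3.
Group H-3 net quantity: (one 42.7 oz pack = 1212.68 g) + (two 17.6 oz packs = 999.68 g) = 2212.36 g.
2212.36 g ≤ 2.5 kg (cargo aircraft limit, Group H-3) — within limit.
Group H-1 quantity: one 0.3 oz pack = 8.52 g.
8.52 g is within the cargo aircraft limit of 10 g for Group H-1.
The segregation rule (Group H-6 with Group H-8) does not apply to Group H-3 with Group H-1.
Every hazard group is within its cargo aircraft limit and no segregation rule is violated.

Yes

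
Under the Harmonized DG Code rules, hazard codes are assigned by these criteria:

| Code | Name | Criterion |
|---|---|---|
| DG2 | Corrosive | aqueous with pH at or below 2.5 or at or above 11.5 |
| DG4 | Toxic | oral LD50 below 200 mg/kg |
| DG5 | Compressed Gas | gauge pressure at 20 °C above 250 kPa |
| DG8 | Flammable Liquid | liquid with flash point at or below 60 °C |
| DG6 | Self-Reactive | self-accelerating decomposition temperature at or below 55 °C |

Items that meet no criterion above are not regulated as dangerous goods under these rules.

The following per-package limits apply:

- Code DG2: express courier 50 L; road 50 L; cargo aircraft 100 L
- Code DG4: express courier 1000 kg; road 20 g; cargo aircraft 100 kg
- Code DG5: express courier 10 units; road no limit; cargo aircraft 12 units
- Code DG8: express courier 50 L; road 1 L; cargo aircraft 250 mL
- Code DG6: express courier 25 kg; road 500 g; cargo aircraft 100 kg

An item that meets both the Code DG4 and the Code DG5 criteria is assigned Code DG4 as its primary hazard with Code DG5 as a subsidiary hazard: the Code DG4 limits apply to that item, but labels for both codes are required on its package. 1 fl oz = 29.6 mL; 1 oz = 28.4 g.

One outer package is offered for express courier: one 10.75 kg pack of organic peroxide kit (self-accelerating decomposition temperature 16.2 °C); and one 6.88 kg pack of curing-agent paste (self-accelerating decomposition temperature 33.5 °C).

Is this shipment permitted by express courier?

The organic peroxide kit has self-accelerating decomposition temperature 16.2 °C, which is ≤ 55 °C, so it is Code DG6 (Self-Reactive).
The curing-agent paste has self-accelerating decomposition temperature 33.5 °C, which is ≤ 55 °C, so it is Code DG6 (Self-Reactive).
Code DG6 net quantity: 10.75 kg + 6.88 kg = 17.63 kg.
That is within the Code DG6 express courier limit of 25 kg.

Yes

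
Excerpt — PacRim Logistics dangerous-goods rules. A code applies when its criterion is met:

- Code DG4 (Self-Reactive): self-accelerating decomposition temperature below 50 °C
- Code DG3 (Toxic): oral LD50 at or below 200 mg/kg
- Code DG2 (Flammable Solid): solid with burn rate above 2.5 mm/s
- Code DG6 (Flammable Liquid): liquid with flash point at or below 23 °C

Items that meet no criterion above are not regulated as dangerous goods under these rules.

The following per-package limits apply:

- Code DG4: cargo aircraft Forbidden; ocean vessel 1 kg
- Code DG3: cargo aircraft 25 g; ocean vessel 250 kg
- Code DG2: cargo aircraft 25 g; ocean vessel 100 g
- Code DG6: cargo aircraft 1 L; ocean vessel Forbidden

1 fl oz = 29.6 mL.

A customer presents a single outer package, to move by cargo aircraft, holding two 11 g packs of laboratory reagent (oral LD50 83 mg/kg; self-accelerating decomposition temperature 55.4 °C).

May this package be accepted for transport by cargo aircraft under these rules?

Yes

Oral LD50 83 mg/kg meets the Code DG3 criterion (Toxic), so the laboratory reagent is Code DG3.
Code DG3 quantity: two 11 g packs = 22 g.
That is within the Code DG3 cargo aircraft limit of 25 g.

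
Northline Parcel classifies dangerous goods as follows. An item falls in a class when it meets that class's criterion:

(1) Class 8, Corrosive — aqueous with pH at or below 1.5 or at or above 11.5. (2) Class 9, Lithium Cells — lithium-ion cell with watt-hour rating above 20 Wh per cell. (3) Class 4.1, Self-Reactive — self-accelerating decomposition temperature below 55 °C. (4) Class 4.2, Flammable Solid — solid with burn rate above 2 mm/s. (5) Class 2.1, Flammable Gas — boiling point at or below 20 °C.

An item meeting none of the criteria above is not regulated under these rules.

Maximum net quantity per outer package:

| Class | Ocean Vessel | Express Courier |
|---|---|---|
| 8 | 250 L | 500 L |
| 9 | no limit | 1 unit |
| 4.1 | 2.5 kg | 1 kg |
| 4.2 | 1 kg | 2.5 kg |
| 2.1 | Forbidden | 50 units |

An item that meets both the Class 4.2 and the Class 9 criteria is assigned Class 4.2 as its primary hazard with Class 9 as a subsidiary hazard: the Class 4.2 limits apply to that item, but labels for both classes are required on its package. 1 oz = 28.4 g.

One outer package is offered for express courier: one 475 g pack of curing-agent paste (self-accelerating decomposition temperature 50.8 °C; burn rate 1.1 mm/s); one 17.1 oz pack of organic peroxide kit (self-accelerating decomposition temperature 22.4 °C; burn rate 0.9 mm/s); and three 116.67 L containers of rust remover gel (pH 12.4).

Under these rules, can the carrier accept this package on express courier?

Yes

Self-accelerating decomposition temperature 50.8 °C meets the Class 4.1 criterion (Self-Reactive), so the curing-agent paste is Class 4.1.
Self-accelerating decomposition temperature 22.4 °C meets the Class 4.1 criterion (Self-Reactive), so the organic peroxide kit is Class 4.1.
Rust remover gel: pH 12.4 ≥ 11.5 → Class 8 (Corrosive).
Class 8 quantity: three 116.67 L containers = 350.01 L.
350.01 L is within the express courier limit of 500 L for Class 8.
Class 4.1 net quantity: 475 g + (one 17.1 oz pack = 485.64 g) = 960.64 g.
960.64 g ≤ 1 kg (express courier limit, Class 4.1) — within limit.
Every hazard class is within its express courier limit and no segregation rule is violated.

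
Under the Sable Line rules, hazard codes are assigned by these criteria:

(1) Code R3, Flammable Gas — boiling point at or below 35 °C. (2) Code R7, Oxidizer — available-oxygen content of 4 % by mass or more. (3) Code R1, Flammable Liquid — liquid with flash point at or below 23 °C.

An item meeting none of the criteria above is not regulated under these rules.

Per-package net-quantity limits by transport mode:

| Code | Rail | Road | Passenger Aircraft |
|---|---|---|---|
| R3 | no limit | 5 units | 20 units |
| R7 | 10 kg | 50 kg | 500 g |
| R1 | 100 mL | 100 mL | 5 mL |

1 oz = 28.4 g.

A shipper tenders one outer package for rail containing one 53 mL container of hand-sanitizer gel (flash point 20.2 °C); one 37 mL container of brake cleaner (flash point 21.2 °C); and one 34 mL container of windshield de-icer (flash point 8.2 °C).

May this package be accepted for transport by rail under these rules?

With flash point 20.2 °C (≤ 23 °C), the hand-sanitizer gel falls in Code R1.
Flash point 21.2 °C meets the Code R1 criterion (Flammable Liquid), so the brake cleaner is Code R1.
With flash point 8.2 °C (≤ 23 °C), the windshield de-icer falls in Code R1.
Total Code R1: 53 mL + 37 mL + 34 mL = 124 mL.
124 mL > 100 mL (rail limit, Code R1) — over the limit.

No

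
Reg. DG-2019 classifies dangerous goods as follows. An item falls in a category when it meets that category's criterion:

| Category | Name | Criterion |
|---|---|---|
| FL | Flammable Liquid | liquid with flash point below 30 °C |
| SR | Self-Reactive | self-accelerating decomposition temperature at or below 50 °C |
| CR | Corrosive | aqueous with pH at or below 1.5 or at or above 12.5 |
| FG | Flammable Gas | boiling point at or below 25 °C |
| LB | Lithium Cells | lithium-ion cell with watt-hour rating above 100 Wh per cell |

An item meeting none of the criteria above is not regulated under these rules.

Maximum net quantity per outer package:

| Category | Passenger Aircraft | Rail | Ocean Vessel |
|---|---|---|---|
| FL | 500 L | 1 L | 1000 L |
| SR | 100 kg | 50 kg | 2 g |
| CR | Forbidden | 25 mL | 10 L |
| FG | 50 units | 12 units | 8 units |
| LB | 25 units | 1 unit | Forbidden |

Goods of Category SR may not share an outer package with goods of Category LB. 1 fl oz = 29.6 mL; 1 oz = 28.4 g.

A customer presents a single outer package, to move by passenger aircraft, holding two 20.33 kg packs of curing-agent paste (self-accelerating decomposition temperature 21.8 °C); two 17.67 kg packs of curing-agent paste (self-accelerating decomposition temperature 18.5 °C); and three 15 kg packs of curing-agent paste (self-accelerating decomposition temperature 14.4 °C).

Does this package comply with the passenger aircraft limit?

The curing-agent paste has self-accelerating decomposition temperature 21.8 °C, which is ≤ 50 °C, so it is Category SR (Self-Reactive).
Curing-agent paste: self-accelerating decomposition temperature 18.5 °C ≤ 50 °C → Category SR (Self-Reactive).
The curing-agent paste has self-accelerating decomposition temperature 14.4 °C, which is ≤ 50 °C, so it is Category SR (Self-Reactive).
Total Category SR: (two 20.33 kg packs = 40.66 kg) + (two 17.67 kg packs = 35.34 kg) + (three 15 kg packs = 45 kg) = 121 kg.
That exceeds the Category SR passenger aircraft limit of 100 kg.

No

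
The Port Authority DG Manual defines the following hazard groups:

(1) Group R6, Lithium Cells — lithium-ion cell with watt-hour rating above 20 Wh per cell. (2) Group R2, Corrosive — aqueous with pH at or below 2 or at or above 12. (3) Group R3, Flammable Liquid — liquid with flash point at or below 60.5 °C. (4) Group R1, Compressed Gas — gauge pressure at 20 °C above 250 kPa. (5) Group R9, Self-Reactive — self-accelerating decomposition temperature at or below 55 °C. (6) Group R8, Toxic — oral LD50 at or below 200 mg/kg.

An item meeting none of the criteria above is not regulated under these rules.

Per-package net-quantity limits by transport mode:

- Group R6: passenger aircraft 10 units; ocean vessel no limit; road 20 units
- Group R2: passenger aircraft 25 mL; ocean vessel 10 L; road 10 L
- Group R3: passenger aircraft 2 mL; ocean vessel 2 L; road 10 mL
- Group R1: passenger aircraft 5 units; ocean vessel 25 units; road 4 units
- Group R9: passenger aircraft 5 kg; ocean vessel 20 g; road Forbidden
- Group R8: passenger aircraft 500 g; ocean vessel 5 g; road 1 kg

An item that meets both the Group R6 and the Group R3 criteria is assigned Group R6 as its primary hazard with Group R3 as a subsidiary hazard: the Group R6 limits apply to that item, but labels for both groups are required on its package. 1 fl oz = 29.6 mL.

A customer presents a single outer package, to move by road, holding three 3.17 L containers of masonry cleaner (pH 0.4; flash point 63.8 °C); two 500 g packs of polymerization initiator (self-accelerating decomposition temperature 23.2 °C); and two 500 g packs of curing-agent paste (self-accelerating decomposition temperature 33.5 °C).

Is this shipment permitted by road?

No

Masonry cleaner: pH 0.4 ≤ 2 → Group R2 (Corrosive).
The polymerization initiator has self-accelerating decomposition temperature 23.2 °C, which is ≤ 55 °C, so it is Group R9 (Self-Reactive).
With self-accelerating decomposition temperature 33.5 °C (≤ 55 °C), the curing-agent paste falls in Group R9.
Total Group R9: (two 500 g packs = 1 kg) + (two 500 g packs = 1 kg) = 2 kg.
By road, Group R9 is Forbidden regardless of quantity.
Group R2 quantity: three 3.17 L containers = 9.51 L.
That is within the Group R2 road limit of 10 L.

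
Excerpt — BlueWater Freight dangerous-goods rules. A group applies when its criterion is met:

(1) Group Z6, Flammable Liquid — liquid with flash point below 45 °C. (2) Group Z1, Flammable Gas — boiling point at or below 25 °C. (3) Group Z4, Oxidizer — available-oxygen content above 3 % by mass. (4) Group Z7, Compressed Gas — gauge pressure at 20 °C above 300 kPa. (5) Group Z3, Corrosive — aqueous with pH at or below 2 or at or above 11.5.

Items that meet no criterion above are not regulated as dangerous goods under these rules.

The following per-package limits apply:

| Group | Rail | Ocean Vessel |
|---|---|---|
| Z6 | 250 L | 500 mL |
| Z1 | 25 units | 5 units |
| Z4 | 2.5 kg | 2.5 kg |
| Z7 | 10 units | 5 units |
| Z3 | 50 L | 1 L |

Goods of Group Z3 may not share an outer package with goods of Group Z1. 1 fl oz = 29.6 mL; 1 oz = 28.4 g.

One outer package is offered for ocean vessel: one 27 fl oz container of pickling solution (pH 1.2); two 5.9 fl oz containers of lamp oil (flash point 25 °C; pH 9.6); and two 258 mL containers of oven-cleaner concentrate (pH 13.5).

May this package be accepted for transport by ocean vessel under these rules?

The pickling solution has pH 1.2, which is ≤ 2, so it is Group Z3 (Corrosive).
Lamp oil: flash point 25 °C < 45 °C → Group Z6 (Flammable Liquid).
Oven-cleaner concentrate: pH 13.5 ≥ 11.5 → Group Z3 (Corrosive).
Group Z3 net quantity: (one 27 fl oz container = 799.2 mL) + (two 258 mL containers = 516 mL) = 1315.2 mL.
That exceeds the Group Z3 ocean vessel limit of 1 L.
Group Z6 quantity: two 5.9 fl oz containers = 349.28 mL.
349.28 mL is within the ocean vessel limit of 500 mL for Group Z6.
The segregation rule (Group Z3 with Group Z1) does not apply to Group Z3 with Group Z6.

No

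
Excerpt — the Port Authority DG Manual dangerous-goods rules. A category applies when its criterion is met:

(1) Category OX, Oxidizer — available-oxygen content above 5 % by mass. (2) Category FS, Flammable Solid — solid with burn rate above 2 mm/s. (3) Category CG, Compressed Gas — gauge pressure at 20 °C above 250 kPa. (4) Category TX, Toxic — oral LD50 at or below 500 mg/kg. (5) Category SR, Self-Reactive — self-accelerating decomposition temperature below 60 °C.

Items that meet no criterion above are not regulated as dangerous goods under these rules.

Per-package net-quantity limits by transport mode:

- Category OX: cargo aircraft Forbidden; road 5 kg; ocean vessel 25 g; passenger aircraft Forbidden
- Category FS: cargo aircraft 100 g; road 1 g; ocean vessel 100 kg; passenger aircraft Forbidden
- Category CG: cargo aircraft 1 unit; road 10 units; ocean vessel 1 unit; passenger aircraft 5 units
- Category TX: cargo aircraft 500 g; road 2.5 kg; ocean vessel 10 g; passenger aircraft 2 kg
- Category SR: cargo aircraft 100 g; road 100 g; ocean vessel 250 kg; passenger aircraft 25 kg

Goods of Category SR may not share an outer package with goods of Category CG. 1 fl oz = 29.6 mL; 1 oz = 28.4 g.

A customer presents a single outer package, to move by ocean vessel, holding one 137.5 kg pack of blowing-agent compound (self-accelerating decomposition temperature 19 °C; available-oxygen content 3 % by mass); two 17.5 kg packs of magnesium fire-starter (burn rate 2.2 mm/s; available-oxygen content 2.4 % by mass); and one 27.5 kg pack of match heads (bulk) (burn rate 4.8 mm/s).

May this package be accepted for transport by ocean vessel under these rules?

Self-accelerating decomposition temperature 19 °C meets the Category SR criterion (Self-Reactive), so the blowing-agent compound is Category SR.
Magnesium fire-starter: burn rate 2.2 mm/s > 2 mm/s → Category FS (Flammable Solid).
Match heads (bulk): burn rate 4.8 mm/s > 2 mm/s → Category FS (Flammable Solid).
Category SR quantity: 137.5 kg.
137.5 kg ≤ 250 kg (ocean vessel limit, Category SR) — within limit.
Category FS net quantity: (two 17.5 kg packs = 35 kg) + 27.5 kg = 62.5 kg.
62.5 kg is within the ocean vessel limit of 100 kg for Category FS.
The segregation rule (Category SR with Category CG) does not apply to Category SR with Category FS.
Every hazard category is within its ocean vessel limit and no segregation rule is violated.

Yes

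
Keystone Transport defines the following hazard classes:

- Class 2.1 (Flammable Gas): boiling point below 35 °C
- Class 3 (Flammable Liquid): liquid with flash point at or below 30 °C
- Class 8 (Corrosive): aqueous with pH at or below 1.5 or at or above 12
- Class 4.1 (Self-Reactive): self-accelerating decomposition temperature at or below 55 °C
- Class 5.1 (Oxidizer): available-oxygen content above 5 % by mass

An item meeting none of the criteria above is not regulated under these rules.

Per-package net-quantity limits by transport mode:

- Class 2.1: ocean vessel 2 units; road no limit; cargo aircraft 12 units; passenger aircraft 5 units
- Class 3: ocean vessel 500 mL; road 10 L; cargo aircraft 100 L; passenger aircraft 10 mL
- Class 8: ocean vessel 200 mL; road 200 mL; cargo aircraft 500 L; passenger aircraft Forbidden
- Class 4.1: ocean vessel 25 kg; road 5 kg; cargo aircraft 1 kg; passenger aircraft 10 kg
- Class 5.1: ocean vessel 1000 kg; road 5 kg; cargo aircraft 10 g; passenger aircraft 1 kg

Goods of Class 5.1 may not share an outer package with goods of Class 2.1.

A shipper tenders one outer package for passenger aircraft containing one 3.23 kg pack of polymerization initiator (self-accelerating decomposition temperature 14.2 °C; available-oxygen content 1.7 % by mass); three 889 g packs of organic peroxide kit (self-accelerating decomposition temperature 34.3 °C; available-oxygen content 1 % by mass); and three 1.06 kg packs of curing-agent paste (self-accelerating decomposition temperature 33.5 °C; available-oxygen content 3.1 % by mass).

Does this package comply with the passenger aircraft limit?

Polymerization initiator: self-accelerating decomposition temperature 14.2 °C ≤ 55 °C → Class 4.1 (Self-Reactive).
Self-accelerating decomposition temperature 34.3 °C meets the Class 4.1 criterion (Self-Reactive), so the organic peroxide kit is Class 4.1.
The curing-agent paste has self-accelerating decomposition temperature 33.5 °C, which is ≤ 55 °C, so it is Class 4.1 (Self-Reactive).
Total Class 4.1: 3.23 kg + (three 889 g packs = 2.667 kg) + (three 1.06 kg packs = 3.18 kg) = 9.077 kg.
9.077 kg ≤ 10 kg (passenger aircraft limit, Class 4.1) — within limit.

Yes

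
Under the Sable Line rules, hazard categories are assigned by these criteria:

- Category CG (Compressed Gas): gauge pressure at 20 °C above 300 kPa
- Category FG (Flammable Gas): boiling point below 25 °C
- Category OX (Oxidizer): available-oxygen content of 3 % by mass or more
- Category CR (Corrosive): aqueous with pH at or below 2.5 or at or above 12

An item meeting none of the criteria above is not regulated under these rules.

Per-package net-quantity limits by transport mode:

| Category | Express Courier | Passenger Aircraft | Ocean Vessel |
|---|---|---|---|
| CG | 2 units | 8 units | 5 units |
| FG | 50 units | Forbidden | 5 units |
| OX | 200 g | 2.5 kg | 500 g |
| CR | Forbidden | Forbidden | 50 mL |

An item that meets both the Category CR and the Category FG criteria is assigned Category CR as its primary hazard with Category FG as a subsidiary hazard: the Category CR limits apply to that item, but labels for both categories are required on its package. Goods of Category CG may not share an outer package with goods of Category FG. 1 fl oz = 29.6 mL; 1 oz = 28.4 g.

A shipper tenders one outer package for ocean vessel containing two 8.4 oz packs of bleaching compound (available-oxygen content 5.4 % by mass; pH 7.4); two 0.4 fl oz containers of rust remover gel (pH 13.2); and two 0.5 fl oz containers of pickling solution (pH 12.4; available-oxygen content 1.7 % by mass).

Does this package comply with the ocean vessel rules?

No

The bleaching compound has available-oxygen content 5.4 % by mass, which is ≥ 3 % by mass, so it is Category OX (Oxidizer).
pH 13.2 meets the Category CR criterion (Corrosive), so the rust remover gel is Category CR.
Pickling solution: pH 12.4 ≥ 12 → Category CR (Corrosive).
Category OX quantity: two 8.4 oz packs = 477.12 g.
That is within the Category OX ocean vessel limit of 500 g.
Category CR net quantity: (two 0.4 fl oz containers = 23.68 mL) + (two 0.5 fl oz containers = 29.6 mL) = 53.28 mL.
53.28 mL exceeds the ocean vessel limit of 50 mL for Category CR.
The segregation rule (Category CG with Category FG) does not apply to Category OX with Category CR.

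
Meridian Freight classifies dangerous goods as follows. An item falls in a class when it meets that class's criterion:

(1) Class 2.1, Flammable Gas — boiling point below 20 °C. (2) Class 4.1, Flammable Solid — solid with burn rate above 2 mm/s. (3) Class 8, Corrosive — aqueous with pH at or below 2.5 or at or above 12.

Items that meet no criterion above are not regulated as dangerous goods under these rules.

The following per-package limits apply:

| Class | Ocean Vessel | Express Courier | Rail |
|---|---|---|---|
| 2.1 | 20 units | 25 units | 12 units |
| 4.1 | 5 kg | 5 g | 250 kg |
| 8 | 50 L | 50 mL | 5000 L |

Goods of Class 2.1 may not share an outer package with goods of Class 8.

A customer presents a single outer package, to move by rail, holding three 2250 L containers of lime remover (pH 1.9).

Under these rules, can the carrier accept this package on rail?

No

With pH 1.9 (≤ 2.5), the lime remover falls in Class 8.
Class 8 quantity: three 2250 L containers = 6750 L.
6750 L exceeds the rail limit of 5000 L for Class 8.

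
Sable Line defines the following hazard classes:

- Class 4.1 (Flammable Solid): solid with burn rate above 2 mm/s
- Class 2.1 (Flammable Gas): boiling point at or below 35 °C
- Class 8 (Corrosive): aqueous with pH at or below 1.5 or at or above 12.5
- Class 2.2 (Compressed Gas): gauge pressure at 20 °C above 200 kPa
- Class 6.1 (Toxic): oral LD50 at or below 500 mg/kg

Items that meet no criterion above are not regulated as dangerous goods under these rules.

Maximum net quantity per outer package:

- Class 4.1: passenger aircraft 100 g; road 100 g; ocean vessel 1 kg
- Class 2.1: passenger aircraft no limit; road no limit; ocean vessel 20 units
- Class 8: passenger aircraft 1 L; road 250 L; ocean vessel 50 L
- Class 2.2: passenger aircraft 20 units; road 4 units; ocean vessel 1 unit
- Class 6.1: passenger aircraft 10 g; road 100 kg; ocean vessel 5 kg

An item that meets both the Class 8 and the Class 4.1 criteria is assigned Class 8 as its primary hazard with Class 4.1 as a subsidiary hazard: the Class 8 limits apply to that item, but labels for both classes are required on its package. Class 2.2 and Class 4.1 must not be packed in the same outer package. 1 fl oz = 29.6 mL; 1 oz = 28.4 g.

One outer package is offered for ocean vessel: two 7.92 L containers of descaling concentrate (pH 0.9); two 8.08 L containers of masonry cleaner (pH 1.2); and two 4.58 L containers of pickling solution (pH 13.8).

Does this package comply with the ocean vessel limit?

The descaling concentrate has pH 0.9, which is ≤ 1.5, so it is Class 8 (Corrosive).
pH 1.2 meets the Class 8 criterion (Corrosive), so the masonry cleaner is Class 8.
Pickling solution: pH 13.8 ≥ 12.5 → Class 8 (Corrosive).
Total Class 8: (two 7.92 L containers = 15.84 L) + (two 8.08 L containers = 16.16 L) + (two 4.58 L containers = 9.16 L) = 41.16 L.
41.16 L is within the ocean vessel limit of 50 L for Class 8.

Yes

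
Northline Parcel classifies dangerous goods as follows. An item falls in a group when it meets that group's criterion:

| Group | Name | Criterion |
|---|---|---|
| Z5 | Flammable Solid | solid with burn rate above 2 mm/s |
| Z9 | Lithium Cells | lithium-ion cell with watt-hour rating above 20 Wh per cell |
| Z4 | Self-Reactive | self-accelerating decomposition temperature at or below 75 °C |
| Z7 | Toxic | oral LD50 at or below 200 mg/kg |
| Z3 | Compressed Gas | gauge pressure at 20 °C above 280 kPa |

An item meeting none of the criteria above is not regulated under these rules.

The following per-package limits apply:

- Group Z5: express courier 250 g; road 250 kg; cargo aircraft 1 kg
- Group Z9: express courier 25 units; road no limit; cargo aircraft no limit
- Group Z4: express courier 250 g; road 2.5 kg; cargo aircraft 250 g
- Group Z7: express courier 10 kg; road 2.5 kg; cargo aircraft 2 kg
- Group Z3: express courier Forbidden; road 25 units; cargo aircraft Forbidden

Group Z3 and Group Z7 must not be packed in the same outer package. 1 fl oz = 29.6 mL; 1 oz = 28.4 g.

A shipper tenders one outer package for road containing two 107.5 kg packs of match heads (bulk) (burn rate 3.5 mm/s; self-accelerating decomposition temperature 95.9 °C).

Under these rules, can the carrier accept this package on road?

Burn rate 3.5 mm/s meets the Group Z5 criterion (Flammable Solid), so the match heads (bulk) are Group Z5.
Group Z5 quantity: two 107.5 kg packs = 215 kg.
215 kg is within the road limit of 250 kg for Group Z5.

Yes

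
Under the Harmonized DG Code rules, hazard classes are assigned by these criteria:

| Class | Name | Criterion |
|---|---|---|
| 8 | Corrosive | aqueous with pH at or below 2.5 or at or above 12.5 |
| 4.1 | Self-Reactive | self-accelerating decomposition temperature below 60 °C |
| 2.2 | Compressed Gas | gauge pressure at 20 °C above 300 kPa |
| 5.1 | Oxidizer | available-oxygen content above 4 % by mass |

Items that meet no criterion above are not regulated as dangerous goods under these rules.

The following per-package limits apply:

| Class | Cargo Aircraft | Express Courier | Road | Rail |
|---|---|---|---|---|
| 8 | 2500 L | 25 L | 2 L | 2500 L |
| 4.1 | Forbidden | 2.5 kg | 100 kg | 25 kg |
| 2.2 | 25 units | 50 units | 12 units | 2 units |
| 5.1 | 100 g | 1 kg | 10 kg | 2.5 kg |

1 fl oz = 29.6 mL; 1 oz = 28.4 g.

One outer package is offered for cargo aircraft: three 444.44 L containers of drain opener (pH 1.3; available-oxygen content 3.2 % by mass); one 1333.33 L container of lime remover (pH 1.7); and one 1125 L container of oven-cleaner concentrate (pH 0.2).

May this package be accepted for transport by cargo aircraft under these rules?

pH 1.3 meets the Class 8 criterion (Corrosive), so the drain opener is Class 8.
Lime remover: pH 1.7 ≤ 2.5 → Class 8 (Corrosive).
The oven-cleaner concentrate has pH 0.2, which is ≤ 2.5, so it is Class 8 (Corrosive).
Total Class 8: (three 444.44 L containers = 1333.32 L) + 1333.33 L + 1125 L = 3791.65 L.
3791.65 L exceeds the cargo aircraft limit of 2500 L for Class 8.

No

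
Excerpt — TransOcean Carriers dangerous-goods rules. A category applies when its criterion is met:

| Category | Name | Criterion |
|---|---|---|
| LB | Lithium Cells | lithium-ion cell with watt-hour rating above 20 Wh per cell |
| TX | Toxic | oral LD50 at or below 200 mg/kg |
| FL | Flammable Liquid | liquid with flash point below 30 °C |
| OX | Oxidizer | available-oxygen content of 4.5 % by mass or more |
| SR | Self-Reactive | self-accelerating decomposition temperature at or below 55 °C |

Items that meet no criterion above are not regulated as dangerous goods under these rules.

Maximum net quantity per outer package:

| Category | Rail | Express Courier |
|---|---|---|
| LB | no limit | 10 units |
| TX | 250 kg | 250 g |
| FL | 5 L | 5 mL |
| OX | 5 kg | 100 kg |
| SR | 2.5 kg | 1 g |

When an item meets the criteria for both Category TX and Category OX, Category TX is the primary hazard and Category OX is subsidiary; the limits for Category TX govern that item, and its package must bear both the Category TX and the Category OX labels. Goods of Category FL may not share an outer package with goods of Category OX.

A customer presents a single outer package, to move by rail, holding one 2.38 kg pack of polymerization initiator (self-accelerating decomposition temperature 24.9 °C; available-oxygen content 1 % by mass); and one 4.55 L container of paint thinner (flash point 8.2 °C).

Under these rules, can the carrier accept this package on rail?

The polymerization initiator has self-accelerating decomposition temperature 24.9 °C, which is ≤ 55 °C, so it is Category SR (Self-Reactive).
Paint thinner: flash point 8.2 °C < 30 °C → Category FL (Flammable Liquid).
Category FL quantity: 4.55 L.
That is within the Category FL rail limit of 5 L.
Category SR quantity: 2.38 kg.
2.38 kg ≤ 2.5 kg (rail limit, Category SR) — within limit.
The segregation rule (Category FL with Category OX) does not apply to Category FL with Category SR.
Every hazard category is within its rail limit and no segregation rule is violated.

Yes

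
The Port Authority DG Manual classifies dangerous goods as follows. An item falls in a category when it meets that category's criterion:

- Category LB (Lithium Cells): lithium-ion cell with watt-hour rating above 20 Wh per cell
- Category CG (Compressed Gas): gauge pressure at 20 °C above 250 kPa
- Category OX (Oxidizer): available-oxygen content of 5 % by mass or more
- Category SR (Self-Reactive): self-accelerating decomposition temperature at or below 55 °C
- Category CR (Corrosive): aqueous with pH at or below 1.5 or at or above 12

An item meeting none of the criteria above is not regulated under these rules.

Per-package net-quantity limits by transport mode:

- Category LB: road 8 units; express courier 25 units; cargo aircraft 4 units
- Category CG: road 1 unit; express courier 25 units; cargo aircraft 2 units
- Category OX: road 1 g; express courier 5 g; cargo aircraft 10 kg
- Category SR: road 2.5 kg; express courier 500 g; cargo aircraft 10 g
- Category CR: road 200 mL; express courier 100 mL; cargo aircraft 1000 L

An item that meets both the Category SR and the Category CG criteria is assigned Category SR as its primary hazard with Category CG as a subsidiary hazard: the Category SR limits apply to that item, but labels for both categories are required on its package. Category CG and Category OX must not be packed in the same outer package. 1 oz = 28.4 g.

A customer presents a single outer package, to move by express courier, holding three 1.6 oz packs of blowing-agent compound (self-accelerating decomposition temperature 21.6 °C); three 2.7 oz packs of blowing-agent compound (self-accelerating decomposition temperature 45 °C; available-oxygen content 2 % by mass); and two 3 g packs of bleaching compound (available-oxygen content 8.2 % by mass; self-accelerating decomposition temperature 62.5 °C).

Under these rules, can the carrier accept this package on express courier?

No

Self-accelerating decomposition temperature 21.6 °C meets the Category SR criterion (Self-Reactive), so the blowing-agent compound is Category SR.
Self-accelerating decomposition temperature 45 °C meets the Category SR criterion (Self-Reactive), so the blowing-agent compound is Category SR.
Available-oxygen content 8.2 % by mass meets the Category OX criterion (Oxidizer), so the bleaching compound is Category OX.
Category OX quantity: two 3 g packs = 6 g.
6 g > 5 g (express courier limit, Category OX) — over the limit.
Category SR net quantity: (three 1.6 oz packs = 136.32 g) + (three 2.7 oz packs = 230.04 g) = 366.36 g.
366.36 g is within the express courier limit of 500 g for Category SR.
The segregation rule (Category CG with Category OX) does not apply to Category OX with Category SR.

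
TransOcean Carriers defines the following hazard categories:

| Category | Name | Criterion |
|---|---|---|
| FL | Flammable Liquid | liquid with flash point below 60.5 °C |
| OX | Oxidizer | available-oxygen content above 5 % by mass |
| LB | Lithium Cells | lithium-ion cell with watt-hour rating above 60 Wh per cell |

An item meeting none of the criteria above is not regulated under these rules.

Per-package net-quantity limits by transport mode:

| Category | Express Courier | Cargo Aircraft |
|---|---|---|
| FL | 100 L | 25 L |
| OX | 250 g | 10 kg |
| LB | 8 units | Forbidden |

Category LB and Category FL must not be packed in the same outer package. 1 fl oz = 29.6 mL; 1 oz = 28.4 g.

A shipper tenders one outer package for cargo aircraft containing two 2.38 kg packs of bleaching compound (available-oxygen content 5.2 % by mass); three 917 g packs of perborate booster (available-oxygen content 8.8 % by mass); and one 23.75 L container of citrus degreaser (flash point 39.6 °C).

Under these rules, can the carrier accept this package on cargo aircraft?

The bleaching compound has available-oxygen content 5.2 % by mass, which is > 5 % by mass, so it is Category OX (Oxidizer).
Perborate booster: available-oxygen content 8.8 % by mass > 5 % by mass → Category OX (Oxidizer).
The citrus degreaser has flash point 39.6 °C, which is < 60.5 °C, so it is Category FL (Flammable Liquid).
Category OX net quantity: (two 2.38 kg packs = 4.76 kg) + (three 917 g packs = 2.751 kg) = 7.511 kg.
7.511 kg ≤ 10 kg (cargo aircraft limit, Category OX) — within limit.
Category FL quantity: 23.75 L.
23.75 L ≤ 25 L (cargo aircraft limit, Category FL) — within limit.
The segregation rule (Category LB with Category FL) does not apply to Category OX with Category FL.
Every hazard category is within its cargo aircraft limit and no segregation rule is violated.

Yes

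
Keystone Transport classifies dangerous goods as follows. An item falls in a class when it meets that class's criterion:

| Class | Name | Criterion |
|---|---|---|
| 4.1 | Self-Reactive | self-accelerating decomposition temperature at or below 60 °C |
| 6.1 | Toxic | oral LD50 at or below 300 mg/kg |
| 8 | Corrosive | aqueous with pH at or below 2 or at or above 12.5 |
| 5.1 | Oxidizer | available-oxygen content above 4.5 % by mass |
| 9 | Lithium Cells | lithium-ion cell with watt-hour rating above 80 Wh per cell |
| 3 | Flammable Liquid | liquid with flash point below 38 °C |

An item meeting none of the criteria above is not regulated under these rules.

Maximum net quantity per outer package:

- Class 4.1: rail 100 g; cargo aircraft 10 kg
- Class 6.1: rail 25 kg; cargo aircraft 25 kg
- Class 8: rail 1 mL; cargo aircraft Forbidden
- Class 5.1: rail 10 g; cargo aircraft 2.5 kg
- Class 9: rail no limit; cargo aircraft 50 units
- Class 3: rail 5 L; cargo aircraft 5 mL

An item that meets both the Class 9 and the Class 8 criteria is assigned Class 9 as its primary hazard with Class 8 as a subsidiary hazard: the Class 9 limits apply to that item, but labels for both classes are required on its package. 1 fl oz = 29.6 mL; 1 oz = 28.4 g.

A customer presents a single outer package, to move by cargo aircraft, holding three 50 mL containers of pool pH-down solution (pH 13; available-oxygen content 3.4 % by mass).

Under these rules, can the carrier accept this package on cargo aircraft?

No

With pH 13 (≥ 12.5), the pool pH-down solution falls in Class 8.
Class 8 quantity: three 50 mL containers = 150 mL.
Class 8 is Forbidden by cargo aircraft.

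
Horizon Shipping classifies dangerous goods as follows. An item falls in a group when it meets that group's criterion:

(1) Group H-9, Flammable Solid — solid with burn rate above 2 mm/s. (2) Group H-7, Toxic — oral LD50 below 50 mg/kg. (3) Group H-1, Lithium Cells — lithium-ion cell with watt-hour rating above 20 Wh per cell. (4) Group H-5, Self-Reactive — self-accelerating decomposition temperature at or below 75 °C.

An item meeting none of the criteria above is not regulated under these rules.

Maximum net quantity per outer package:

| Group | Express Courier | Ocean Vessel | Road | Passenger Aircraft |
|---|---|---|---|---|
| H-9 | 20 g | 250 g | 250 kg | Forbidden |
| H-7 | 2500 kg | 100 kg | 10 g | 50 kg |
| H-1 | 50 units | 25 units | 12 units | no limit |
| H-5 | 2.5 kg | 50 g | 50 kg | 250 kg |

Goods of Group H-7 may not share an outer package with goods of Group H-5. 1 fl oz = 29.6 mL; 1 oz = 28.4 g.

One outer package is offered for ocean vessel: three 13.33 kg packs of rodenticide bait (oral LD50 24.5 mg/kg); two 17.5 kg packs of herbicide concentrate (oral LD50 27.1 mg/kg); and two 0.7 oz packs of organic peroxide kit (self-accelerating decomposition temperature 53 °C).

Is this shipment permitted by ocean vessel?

No

Rodenticide bait: oral LD50 24.5 mg/kg < 50 mg/kg → Group H-7 (Toxic).
With oral LD50 27.1 mg/kg (< 50 mg/kg), the herbicide concentrate falls in Group H-7.
With self-accelerating decomposition temperature 53 °C (≤ 75 °C), the organic peroxide kit falls in Group H-5.
Group H-7 net quantity: (three 13.33 kg packs = 39.99 kg) + (two 17.5 kg packs = 35 kg) = 74.99 kg.
That is within the Group H-7 ocean vessel limit of 100 kg.
Group H-5 quantity: two 0.7 oz packs = 39.76 g.
39.76 g is within the ocean vessel limit of 50 g for Group H-5.
Group H-7 and Group H-5 may not share an outer package.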